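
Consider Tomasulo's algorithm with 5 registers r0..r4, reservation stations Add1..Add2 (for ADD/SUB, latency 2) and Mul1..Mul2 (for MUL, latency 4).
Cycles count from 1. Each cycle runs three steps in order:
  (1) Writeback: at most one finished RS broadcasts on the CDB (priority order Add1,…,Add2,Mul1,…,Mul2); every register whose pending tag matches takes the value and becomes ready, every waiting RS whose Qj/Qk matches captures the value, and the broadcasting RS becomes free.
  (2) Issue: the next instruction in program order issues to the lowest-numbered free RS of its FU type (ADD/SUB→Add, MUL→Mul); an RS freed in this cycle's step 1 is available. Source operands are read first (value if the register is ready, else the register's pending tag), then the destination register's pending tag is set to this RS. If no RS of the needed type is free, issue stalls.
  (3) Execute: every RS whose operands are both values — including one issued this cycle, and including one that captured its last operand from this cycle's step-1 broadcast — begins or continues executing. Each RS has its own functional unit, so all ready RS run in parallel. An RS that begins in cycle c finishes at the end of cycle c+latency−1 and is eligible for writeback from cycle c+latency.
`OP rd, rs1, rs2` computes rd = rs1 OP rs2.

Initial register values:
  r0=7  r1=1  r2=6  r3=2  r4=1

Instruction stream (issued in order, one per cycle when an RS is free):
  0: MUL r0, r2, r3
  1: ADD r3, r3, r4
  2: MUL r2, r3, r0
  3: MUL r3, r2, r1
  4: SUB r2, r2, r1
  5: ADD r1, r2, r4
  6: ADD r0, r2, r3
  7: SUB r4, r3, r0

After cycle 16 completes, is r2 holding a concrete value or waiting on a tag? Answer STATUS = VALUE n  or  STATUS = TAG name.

  c1: issue MUL r0<-Mul1  regs: r0:Mul1,r1:1,r2:6,r3:2,r4:1
  c2: issue ADD r3<-Add1  regs: r0:Mul1,r1:1,r2:6,r3:Add1,r4:1
  c3: issue MUL r2<-Mul2  regs: r0:Mul1,r1:1,r2:Mul2,r3:Add1,r4:1
  c4: CDB Add1=3; stall  regs: r0:Mul1,r1:1,r2:Mul2,r3:3,r4:1
  c5: CDB Mul1=12; issue MUL r3<-Mul1  regs: r0:12,r1:1,r2:Mul2,r3:Mul1,r4:1
  c6: issue SUB r2<-Add1  regs: r0:12,r1:1,r2:Add1,r3:Mul1,r4:1
  c7: issue ADD r1<-Add2  regs: r0:12,r1:Add2,r2:Add1,r3:Mul1,r4:1
  c8: stall  regs: r0:12,r1:Add2,r2:Add1,r3:Mul1,r4:1
  c9: CDB Mul2=36; stall  regs: r0:12,r1:Add2,r2:Add1,r3:Mul1,r4:1
  c10: stall  regs: r0:12,r1:Add2,r2:Add1,r3:Mul1,r4:1
  c11: CDB Add1=35; issue ADD r0<-Add1  regs: r0:Add1,r1:Add2,r2:35,r3:Mul1,r4:1
  c12: stall  regs: r0:Add1,r1:Add2,r2:35,r3:Mul1,r4:1
  c13: CDB Add2=36; issue SUB r4<-Add2  regs: r0:Add1,r1:36,r2:35,r3:Mul1,r4:Add2
  c14: CDB Mul1=36  regs: r0:Add1,r1:36,r2:35,r3:36,r4:Add2
  c15: -  regs: r0:Add1,r1:36,r2:35,r3:36,r4:Add2
  c16: CDB Add1=71  regs: r0:71,r1:36,r2:35,r3:36,r4:Add2

STATUS = VALUE 35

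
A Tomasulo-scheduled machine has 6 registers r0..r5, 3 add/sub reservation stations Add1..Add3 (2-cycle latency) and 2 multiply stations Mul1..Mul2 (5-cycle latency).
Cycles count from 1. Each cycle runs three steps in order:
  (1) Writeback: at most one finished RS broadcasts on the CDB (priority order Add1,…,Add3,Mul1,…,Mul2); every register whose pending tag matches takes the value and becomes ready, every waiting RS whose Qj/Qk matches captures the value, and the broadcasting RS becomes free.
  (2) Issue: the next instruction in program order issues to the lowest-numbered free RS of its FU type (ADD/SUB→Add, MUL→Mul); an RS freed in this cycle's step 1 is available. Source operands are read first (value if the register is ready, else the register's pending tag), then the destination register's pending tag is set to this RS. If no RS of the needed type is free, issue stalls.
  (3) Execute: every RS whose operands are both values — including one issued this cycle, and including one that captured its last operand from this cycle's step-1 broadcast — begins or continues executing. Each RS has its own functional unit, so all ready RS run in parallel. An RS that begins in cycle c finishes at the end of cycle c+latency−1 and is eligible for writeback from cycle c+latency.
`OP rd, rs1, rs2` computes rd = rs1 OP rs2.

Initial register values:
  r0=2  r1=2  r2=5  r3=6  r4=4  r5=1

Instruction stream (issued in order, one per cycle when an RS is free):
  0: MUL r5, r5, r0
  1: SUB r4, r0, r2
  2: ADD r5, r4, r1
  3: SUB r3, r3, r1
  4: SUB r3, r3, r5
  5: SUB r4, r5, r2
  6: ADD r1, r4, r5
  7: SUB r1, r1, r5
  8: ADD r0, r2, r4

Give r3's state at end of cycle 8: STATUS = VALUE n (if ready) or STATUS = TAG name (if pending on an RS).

c1: issue MUL r5<-Mul1 | r0:2,r1:2,r2:5,r3:6,r4:4,r5:Mul1
c2: issue SUB r4<-Add1 | r0:2,r1:2,r2:5,r3:6,r4:Add1,r5:Mul1
c3: issue ADD r5<-Add2 | r0:2,r1:2,r2:5,r3:6,r4:Add1,r5:Add2
c4: CDB Add1=-3; issue SUB r3<-Add1 | r0:2,r1:2,r2:5,r3:Add1,r4:-3,r5:Add2
c5: issue SUB r3<-Add3 | r0:2,r1:2,r2:5,r3:Add3,r4:-3,r5:Add2
c6: CDB Add1=4; issue SUB r4<-Add1 | r0:2,r1:2,r2:5,r3:Add3,r4:Add1,r5:Add2
c7: CDB Add2=-1; issue ADD r1<-Add2 | r0:2,r1:Add2,r2:5,r3:Add3,r4:Add1,r5:-1
c8: CDB Mul1=2; stall | r0:2,r1:Add2,r2:5,r3:Add3,r4:Add1,r5:-1

STATUS = TAG Add3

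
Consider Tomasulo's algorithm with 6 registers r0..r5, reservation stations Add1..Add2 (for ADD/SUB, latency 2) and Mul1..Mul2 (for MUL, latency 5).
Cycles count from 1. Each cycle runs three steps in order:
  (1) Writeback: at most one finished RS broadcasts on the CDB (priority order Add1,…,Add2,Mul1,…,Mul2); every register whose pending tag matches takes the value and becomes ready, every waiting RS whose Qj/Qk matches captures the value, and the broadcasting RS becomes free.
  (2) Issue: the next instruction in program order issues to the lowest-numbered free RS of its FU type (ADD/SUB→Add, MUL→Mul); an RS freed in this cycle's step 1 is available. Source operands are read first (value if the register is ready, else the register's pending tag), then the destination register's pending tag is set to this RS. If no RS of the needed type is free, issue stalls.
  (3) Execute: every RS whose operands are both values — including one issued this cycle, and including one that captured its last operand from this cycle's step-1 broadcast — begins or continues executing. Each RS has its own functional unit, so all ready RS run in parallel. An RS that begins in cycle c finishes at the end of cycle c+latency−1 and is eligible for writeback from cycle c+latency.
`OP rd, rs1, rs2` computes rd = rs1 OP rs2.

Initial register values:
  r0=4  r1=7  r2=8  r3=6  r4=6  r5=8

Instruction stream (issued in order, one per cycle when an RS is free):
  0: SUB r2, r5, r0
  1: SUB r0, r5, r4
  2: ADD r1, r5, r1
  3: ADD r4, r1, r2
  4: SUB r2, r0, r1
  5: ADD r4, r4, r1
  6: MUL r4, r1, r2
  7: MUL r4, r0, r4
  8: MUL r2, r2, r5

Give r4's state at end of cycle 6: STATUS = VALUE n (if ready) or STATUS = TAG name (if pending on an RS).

STATUS = TAG Add2

cycle 1: issue SUB r2<-Add1 // r0:4,r1:7,r2:Add1,r3:6,r4:6,r5:8
cycle 2: issue SUB r0<-Add2 // r0:Add2,r1:7,r2:Add1,r3:6,r4:6,r5:8
cycle 3: CDB Add1=4; issue ADD r1<-Add1 // r0:Add2,r1:Add1,r2:4,r3:6,r4:6,r5:8
cycle 4: CDB Add2=2; issue ADD r4<-Add2 // r0:2,r1:Add1,r2:4,r3:6,r4:Add2,r5:8
cycle 5: CDB Add1=15; issue SUB r2<-Add1 // r0:2,r1:15,r2:Add1,r3:6,r4:Add2,r5:8
cycle 6: stall // r0:2,r1:15,r2:Add1,r3:6,r4:Add2,r5:8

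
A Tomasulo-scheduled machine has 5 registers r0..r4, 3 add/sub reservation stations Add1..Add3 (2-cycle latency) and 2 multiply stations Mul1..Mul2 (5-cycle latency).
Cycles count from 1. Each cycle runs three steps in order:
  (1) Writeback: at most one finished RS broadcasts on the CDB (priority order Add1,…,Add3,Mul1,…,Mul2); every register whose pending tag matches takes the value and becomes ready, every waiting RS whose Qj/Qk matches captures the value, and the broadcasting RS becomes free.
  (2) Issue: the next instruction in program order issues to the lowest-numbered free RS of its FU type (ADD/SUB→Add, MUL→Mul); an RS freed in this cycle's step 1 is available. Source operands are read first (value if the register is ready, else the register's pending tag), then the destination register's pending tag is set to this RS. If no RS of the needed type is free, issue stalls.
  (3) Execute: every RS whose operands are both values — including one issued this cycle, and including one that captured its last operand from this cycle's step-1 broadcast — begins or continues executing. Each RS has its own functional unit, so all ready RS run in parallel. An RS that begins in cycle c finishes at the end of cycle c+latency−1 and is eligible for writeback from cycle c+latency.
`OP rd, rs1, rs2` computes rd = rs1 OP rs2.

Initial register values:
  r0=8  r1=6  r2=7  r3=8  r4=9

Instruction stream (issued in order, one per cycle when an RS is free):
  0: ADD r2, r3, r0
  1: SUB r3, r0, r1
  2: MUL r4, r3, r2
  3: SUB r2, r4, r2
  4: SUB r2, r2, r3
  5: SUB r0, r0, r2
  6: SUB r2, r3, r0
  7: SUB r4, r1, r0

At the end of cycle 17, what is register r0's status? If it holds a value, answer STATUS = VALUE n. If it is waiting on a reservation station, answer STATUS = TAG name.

  c1: issue ADD r2<-Add1  regs: r0:8,r1:6,r2:Add1,r3:8,r4:9
  c2: issue SUB r3<-Add2  regs: r0:8,r1:6,r2:Add1,r3:Add2,r4:9
  c3: CDB Add1=16; issue MUL r4<-Mul1  regs: r0:8,r1:6,r2:16,r3:Add2,r4:Mul1
  c4: CDB Add2=2; issue SUB r2<-Add1  regs: r0:8,r1:6,r2:Add1,r3:2,r4:Mul1
  c5: issue SUB r2<-Add2  regs: r0:8,r1:6,r2:Add2,r3:2,r4:Mul1
  c6: issue SUB r0<-Add3  regs: r0:Add3,r1:6,r2:Add2,r3:2,r4:Mul1
  c7: stall  regs: r0:Add3,r1:6,r2:Add2,r3:2,r4:Mul1
  c8: stall  regs: r0:Add3,r1:6,r2:Add2,r3:2,r4:Mul1
  c9: CDB Mul1=32; stall  regs: r0:Add3,r1:6,r2:Add2,r3:2,r4:32
  c10: stall  regs: r0:Add3,r1:6,r2:Add2,r3:2,r4:32
  c11: CDB Add1=16; issue SUB r2<-Add1  regs: r0:Add3,r1:6,r2:Add1,r3:2,r4:32
  c12: stall  regs: r0:Add3,r1:6,r2:Add1,r3:2,r4:32
  c13: CDB Add2=14; issue SUB r4<-Add2  regs: r0:Add3,r1:6,r2:Add1,r3:2,r4:Add2
  c14: -  regs: r0:Add3,r1:6,r2:Add1,r3:2,r4:Add2
  c15: CDB Add3=-6  regs: r0:-6,r1:6,r2:Add1,r3:2,r4:Add2
  c16: -  regs: r0:-6,r1:6,r2:Add1,r3:2,r4:Add2
  c17: CDB Add1=8  regs: r0:-6,r1:6,r2:8,r3:2,r4:Add2

STATUS = VALUE -6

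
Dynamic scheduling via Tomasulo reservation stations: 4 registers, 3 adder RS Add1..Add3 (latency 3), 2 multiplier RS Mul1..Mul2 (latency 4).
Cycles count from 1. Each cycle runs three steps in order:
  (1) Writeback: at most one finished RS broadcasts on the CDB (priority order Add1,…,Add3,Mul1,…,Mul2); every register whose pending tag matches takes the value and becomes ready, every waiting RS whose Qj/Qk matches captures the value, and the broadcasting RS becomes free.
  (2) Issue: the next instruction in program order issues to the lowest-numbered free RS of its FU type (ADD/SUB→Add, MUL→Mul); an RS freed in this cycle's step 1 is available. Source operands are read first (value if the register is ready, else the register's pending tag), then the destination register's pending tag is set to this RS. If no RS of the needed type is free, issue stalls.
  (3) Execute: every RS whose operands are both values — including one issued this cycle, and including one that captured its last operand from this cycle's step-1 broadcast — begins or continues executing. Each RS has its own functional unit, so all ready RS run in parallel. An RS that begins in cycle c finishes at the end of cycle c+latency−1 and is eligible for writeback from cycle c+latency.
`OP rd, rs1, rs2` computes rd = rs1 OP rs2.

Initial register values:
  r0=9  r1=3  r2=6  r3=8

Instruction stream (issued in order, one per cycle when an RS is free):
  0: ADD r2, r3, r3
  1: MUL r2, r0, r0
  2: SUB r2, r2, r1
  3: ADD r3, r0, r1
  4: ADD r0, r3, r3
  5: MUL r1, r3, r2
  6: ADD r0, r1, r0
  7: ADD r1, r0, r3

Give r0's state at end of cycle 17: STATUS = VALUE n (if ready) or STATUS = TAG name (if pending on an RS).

  c1: issue ADD r2<-Add1  regs: r0:9,r1:3,r2:Add1,r3:8
  c2: issue MUL r2<-Mul1  regs: r0:9,r1:3,r2:Mul1,r3:8
  c3: issue SUB r2<-Add2  regs: r0:9,r1:3,r2:Add2,r3:8
  c4: CDB Add1=16; issue ADD r3<-Add1  regs: r0:9,r1:3,r2:Add2,r3:Add1
  c5: issue ADD r0<-Add3  regs: r0:Add3,r1:3,r2:Add2,r3:Add1
  c6: CDB Mul1=81; issue MUL r1<-Mul1  regs: r0:Add3,r1:Mul1,r2:Add2,r3:Add1
  c7: CDB Add1=12; issue ADD r0<-Add1  regs: r0:Add1,r1:Mul1,r2:Add2,r3:12
  c8: stall  regs: r0:Add1,r1:Mul1,r2:Add2,r3:12
  c9: CDB Add2=78; issue ADD r1<-Add2  regs: r0:Add1,r1:Add2,r2:78,r3:12
  c10: CDB Add3=24  regs: r0:Add1,r1:Add2,r2:78,r3:12
  c11: -  regs: r0:Add1,r1:Add2,r2:78,r3:12
  c12: -  regs: r0:Add1,r1:Add2,r2:78,r3:12
  c13: CDB Mul1=936  regs: r0:Add1,r1:Add2,r2:78,r3:12
  c14: -  regs: r0:Add1,r1:Add2,r2:78,r3:12
  c15: -  regs: r0:Add1,r1:Add2,r2:78,r3:12
  c16: CDB Add1=960  regs: r0:960,r1:Add2,r2:78,r3:12
  c17: -  regs: r0:960,r1:Add2,r2:78,r3:12

STATUS = VALUE 960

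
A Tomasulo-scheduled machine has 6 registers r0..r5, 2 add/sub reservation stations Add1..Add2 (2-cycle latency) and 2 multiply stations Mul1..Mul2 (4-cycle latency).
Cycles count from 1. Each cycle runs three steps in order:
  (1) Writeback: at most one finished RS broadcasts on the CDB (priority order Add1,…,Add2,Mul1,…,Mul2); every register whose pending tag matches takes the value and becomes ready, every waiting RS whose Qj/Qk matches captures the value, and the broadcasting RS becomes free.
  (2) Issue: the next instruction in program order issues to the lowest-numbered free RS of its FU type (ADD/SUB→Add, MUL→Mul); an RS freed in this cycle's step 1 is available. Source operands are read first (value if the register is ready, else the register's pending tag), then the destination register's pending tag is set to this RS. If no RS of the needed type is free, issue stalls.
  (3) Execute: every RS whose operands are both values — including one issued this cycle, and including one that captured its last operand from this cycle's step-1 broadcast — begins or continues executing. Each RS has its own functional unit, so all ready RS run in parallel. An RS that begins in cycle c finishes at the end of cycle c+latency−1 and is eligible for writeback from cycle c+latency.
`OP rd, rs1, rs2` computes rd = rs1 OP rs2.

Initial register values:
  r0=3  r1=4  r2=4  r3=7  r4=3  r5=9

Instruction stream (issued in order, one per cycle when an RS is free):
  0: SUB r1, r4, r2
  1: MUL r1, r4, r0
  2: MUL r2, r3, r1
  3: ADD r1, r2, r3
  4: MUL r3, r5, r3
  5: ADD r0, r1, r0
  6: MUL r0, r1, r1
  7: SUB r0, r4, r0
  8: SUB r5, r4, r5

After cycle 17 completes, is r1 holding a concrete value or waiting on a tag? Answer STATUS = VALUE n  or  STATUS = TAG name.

STATUS = VALUE 70

  c1: issue SUB r1<-Add1  regs: r0:3,r1:Add1,r2:4,r3:7,r4:3,r5:9
  c2: issue MUL r1<-Mul1  regs: r0:3,r1:Mul1,r2:4,r3:7,r4:3,r5:9
  c3: CDB Add1=-1; issue MUL r2<-Mul2  regs: r0:3,r1:Mul1,r2:Mul2,r3:7,r4:3,r5:9
  c4: issue ADD r1<-Add1  regs: r0:3,r1:Add1,r2:Mul2,r3:7,r4:3,r5:9
  c5: stall  regs: r0:3,r1:Add1,r2:Mul2,r3:7,r4:3,r5:9
  c6: CDB Mul1=9; issue MUL r3<-Mul1  regs: r0:3,r1:Add1,r2:Mul2,r3:Mul1,r4:3,r5:9
  c7: issue ADD r0<-Add2  regs: r0:Add2,r1:Add1,r2:Mul2,r3:Mul1,r4:3,r5:9
  c8: stall  regs: r0:Add2,r1:Add1,r2:Mul2,r3:Mul1,r4:3,r5:9
  c9: stall  regs: r0:Add2,r1:Add1,r2:Mul2,r3:Mul1,r4:3,r5:9
  c10: CDB Mul1=63; issue MUL r0<-Mul1  regs: r0:Mul1,r1:Add1,r2:Mul2,r3:63,r4:3,r5:9
  c11: CDB Mul2=63; stall  regs: r0:Mul1,r1:Add1,r2:63,r3:63,r4:3,r5:9
  c12: stall  regs: r0:Mul1,r1:Add1,r2:63,r3:63,r4:3,r5:9
  c13: CDB Add1=70; issue SUB r0<-Add1  regs: r0:Add1,r1:70,r2:63,r3:63,r4:3,r5:9
  c14: stall  regs: r0:Add1,r1:70,r2:63,r3:63,r4:3,r5:9
  c15: CDB Add2=73; issue SUB r5<-Add2  regs: r0:Add1,r1:70,r2:63,r3:63,r4:3,r5:Add2
  c16: -  regs: r0:Add1,r1:70,r2:63,r3:63,r4:3,r5:Add2
  c17: CDB Add2=-6  regs: r0:Add1,r1:70,r2:63,r3:63,r4:3,r5:-6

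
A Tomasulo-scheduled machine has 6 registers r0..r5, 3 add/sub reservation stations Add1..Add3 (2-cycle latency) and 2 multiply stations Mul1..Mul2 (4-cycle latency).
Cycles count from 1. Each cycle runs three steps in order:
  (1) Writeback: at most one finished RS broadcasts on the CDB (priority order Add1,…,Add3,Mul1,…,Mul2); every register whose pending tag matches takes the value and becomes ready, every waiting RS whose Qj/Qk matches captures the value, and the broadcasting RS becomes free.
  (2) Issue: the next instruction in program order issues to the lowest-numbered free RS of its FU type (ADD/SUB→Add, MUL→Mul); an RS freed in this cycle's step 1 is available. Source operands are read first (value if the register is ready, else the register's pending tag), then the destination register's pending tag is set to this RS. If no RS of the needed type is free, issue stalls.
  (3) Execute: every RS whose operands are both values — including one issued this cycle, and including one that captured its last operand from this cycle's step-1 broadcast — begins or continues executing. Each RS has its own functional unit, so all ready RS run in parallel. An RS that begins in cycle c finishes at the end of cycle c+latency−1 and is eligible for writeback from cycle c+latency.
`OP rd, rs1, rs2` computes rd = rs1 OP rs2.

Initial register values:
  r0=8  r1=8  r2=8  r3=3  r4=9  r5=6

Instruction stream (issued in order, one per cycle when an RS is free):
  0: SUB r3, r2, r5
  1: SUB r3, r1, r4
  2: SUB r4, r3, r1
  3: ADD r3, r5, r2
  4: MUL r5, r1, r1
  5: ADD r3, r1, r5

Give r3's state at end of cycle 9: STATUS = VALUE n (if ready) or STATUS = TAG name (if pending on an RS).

STATUS = TAG Add1

cycle 1: issue SUB r3<-Add1 // r0:8,r1:8,r2:8,r3:Add1,r4:9,r5:6
cycle 2: issue SUB r3<-Add2 // r0:8,r1:8,r2:8,r3:Add2,r4:9,r5:6
cycle 3: CDB Add1=2; issue SUB r4<-Add1 // r0:8,r1:8,r2:8,r3:Add2,r4:Add1,r5:6
cycle 4: CDB Add2=-1; issue ADD r3<-Add2 // r0:8,r1:8,r2:8,r3:Add2,r4:Add1,r5:6
cycle 5: issue MUL r5<-Mul1 // r0:8,r1:8,r2:8,r3:Add2,r4:Add1,r5:Mul1
cycle 6: CDB Add1=-9; issue ADD r3<-Add1 // r0:8,r1:8,r2:8,r3:Add1,r4:-9,r5:Mul1
cycle 7: CDB Add2=14 // r0:8,r1:8,r2:8,r3:Add1,r4:-9,r5:Mul1
cycle 8: - // r0:8,r1:8,r2:8,r3:Add1,r4:-9,r5:Mul1
cycle 9: CDB Mul1=64 // r0:8,r1:8,r2:8,r3:Add1,r4:-9,r5:64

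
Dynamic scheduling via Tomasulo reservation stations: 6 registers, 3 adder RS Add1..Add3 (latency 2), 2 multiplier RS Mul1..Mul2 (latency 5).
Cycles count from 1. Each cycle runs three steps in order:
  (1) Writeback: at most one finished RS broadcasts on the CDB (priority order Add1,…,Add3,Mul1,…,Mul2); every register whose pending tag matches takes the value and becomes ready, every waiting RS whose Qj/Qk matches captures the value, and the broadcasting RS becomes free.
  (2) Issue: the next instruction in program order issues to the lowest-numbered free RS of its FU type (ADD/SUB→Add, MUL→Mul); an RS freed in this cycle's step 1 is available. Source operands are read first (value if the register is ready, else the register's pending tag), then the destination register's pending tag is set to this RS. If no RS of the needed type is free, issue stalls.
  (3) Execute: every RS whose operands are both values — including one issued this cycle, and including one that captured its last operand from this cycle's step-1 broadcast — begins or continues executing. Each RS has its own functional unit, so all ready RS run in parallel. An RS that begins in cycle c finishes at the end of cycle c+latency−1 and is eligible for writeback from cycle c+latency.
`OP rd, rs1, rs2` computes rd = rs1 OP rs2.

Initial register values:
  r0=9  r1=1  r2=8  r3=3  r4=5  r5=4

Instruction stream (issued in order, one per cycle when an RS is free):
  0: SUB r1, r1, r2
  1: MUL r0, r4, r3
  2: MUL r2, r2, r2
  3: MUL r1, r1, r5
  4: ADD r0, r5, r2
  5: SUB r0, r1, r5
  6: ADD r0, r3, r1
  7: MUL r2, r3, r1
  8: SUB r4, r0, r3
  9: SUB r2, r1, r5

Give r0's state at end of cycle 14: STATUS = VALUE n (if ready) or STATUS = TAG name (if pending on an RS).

STATUS = VALUE -25

cycle 1: issue SUB r1<-Add1 // r0:9,r1:Add1,r2:8,r3:3,r4:5,r5:4
cycle 2: issue MUL r0<-Mul1 // r0:Mul1,r1:Add1,r2:8,r3:3,r4:5,r5:4
cycle 3: CDB Add1=-7; issue MUL r2<-Mul2 // r0:Mul1,r1:-7,r2:Mul2,r3:3,r4:5,r5:4
cycle 4: stall // r0:Mul1,r1:-7,r2:Mul2,r3:3,r4:5,r5:4
cycle 5: stall // r0:Mul1,r1:-7,r2:Mul2,r3:3,r4:5,r5:4
cycle 6: stall // r0:Mul1,r1:-7,r2:Mul2,r3:3,r4:5,r5:4
cycle 7: CDB Mul1=15; issue MUL r1<-Mul1 // r0:15,r1:Mul1,r2:Mul2,r3:3,r4:5,r5:4
cycle 8: CDB Mul2=64; issue ADD r0<-Add1 // r0:Add1,r1:Mul1,r2:64,r3:3,r4:5,r5:4
cycle 9: issue SUB r0<-Add2 // r0:Add2,r1:Mul1,r2:64,r3:3,r4:5,r5:4
cycle 10: CDB Add1=68; issue ADD r0<-Add1 // r0:Add1,r1:Mul1,r2:64,r3:3,r4:5,r5:4
cycle 11: issue MUL r2<-Mul2 // r0:Add1,r1:Mul1,r2:Mul2,r3:3,r4:5,r5:4
cycle 12: CDB Mul1=-28; issue SUB r4<-Add3 // r0:Add1,r1:-28,r2:Mul2,r3:3,r4:Add3,r5:4
cycle 13: stall // r0:Add1,r1:-28,r2:Mul2,r3:3,r4:Add3,r5:4
cycle 14: CDB Add1=-25; issue SUB r2<-Add1 // r0:-25,r1:-28,r2:Add1,r3:3,r4:Add3,r5:4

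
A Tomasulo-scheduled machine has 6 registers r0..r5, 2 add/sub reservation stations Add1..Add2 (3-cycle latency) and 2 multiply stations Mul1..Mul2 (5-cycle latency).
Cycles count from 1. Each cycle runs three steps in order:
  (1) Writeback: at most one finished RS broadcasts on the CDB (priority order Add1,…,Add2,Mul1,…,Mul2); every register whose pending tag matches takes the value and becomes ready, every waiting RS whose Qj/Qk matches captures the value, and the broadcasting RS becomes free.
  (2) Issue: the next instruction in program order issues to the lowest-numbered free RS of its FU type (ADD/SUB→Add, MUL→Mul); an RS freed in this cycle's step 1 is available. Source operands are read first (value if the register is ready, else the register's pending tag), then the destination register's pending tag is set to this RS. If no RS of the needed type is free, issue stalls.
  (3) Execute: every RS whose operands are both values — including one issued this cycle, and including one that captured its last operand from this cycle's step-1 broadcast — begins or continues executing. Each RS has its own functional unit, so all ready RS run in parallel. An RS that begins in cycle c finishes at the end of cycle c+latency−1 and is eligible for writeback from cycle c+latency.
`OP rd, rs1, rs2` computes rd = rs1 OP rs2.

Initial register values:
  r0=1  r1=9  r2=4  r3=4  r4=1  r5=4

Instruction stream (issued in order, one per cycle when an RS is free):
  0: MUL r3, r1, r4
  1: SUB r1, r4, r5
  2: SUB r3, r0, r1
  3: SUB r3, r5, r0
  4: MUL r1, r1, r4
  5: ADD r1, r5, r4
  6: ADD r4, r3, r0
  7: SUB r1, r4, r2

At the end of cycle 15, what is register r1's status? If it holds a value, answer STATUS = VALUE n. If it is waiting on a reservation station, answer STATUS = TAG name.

STATUS = VALUE 0

c1: issue MUL r3<-Mul1 | r0:1,r1:9,r2:4,r3:Mul1,r4:1,r5:4
c2: issue SUB r1<-Add1 | r0:1,r1:Add1,r2:4,r3:Mul1,r4:1,r5:4
c3: issue SUB r3<-Add2 | r0:1,r1:Add1,r2:4,r3:Add2,r4:1,r5:4
c4: stall | r0:1,r1:Add1,r2:4,r3:Add2,r4:1,r5:4
c5: CDB Add1=-3; issue SUB r3<-Add1 | r0:1,r1:-3,r2:4,r3:Add1,r4:1,r5:4
c6: CDB Mul1=9; issue MUL r1<-Mul1 | r0:1,r1:Mul1,r2:4,r3:Add1,r4:1,r5:4
c7: stall | r0:1,r1:Mul1,r2:4,r3:Add1,r4:1,r5:4
c8: CDB Add1=3; issue ADD r1<-Add1 | r0:1,r1:Add1,r2:4,r3:3,r4:1,r5:4
c9: CDB Add2=4; issue ADD r4<-Add2 | r0:1,r1:Add1,r2:4,r3:3,r4:Add2,r5:4
c10: stall | r0:1,r1:Add1,r2:4,r3:3,r4:Add2,r5:4
c11: CDB Add1=5; issue SUB r1<-Add1 | r0:1,r1:Add1,r2:4,r3:3,r4:Add2,r5:4
c12: CDB Add2=4 | r0:1,r1:Add1,r2:4,r3:3,r4:4,r5:4
c13: CDB Mul1=-3 | r0:1,r1:Add1,r2:4,r3:3,r4:4,r5:4
c14: - | r0:1,r1:Add1,r2:4,r3:3,r4:4,r5:4
c15: CDB Add1=0 | r0:1,r1:0,r2:4,r3:3,r4:4,r5:4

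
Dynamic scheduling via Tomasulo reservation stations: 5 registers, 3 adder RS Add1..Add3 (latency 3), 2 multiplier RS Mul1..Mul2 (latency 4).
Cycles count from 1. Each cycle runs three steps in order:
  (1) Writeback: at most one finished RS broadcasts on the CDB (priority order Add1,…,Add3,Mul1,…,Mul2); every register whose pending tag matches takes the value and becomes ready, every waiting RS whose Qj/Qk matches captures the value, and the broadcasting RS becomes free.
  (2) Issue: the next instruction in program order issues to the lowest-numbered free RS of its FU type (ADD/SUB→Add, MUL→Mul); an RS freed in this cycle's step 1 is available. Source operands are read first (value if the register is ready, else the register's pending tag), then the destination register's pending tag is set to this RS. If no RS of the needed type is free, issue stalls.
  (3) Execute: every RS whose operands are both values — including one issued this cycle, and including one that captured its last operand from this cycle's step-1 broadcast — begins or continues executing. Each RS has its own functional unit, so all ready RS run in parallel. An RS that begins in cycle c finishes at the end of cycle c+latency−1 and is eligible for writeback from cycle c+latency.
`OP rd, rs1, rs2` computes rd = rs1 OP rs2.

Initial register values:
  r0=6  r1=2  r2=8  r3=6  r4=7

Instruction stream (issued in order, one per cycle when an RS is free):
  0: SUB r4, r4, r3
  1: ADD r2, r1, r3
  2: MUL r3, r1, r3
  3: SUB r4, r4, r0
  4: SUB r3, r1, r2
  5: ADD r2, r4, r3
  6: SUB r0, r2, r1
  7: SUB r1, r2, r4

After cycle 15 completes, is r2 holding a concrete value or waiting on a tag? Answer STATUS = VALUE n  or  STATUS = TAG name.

STATUS = VALUE -11

  c1: issue SUB r4<-Add1  regs: r0:6,r1:2,r2:8,r3:6,r4:Add1
  c2: issue ADD r2<-Add2  regs: r0:6,r1:2,r2:Add2,r3:6,r4:Add1
  c3: issue MUL r3<-Mul1  regs: r0:6,r1:2,r2:Add2,r3:Mul1,r4:Add1
  c4: CDB Add1=1; issue SUB r4<-Add1  regs: r0:6,r1:2,r2:Add2,r3:Mul1,r4:Add1
  c5: CDB Add2=8; issue SUB r3<-Add2  regs: r0:6,r1:2,r2:8,r3:Add2,r4:Add1
  c6: issue ADD r2<-Add3  regs: r0:6,r1:2,r2:Add3,r3:Add2,r4:Add1
  c7: CDB Add1=-5; issue SUB r0<-Add1  regs: r0:Add1,r1:2,r2:Add3,r3:Add2,r4:-5
  c8: CDB Add2=-6; issue SUB r1<-Add2  regs: r0:Add1,r1:Add2,r2:Add3,r3:-6,r4:-5
  c9: CDB Mul1=12  regs: r0:Add1,r1:Add2,r2:Add3,r3:-6,r4:-5
  c10: -  regs: r0:Add1,r1:Add2,r2:Add3,r3:-6,r4:-5
  c11: CDB Add3=-11  regs: r0:Add1,r1:Add2,r2:-11,r3:-6,r4:-5
  c12: -  regs: r0:Add1,r1:Add2,r2:-11,r3:-6,r4:-5
  c13: -  regs: r0:Add1,r1:Add2,r2:-11,r3:-6,r4:-5
  c14: CDB Add1=-13  regs: r0:-13,r1:Add2,r2:-11,r3:-6,r4:-5
  c15: CDB Add2=-6  regs: r0:-13,r1:-6,r2:-11,r3:-6,r4:-5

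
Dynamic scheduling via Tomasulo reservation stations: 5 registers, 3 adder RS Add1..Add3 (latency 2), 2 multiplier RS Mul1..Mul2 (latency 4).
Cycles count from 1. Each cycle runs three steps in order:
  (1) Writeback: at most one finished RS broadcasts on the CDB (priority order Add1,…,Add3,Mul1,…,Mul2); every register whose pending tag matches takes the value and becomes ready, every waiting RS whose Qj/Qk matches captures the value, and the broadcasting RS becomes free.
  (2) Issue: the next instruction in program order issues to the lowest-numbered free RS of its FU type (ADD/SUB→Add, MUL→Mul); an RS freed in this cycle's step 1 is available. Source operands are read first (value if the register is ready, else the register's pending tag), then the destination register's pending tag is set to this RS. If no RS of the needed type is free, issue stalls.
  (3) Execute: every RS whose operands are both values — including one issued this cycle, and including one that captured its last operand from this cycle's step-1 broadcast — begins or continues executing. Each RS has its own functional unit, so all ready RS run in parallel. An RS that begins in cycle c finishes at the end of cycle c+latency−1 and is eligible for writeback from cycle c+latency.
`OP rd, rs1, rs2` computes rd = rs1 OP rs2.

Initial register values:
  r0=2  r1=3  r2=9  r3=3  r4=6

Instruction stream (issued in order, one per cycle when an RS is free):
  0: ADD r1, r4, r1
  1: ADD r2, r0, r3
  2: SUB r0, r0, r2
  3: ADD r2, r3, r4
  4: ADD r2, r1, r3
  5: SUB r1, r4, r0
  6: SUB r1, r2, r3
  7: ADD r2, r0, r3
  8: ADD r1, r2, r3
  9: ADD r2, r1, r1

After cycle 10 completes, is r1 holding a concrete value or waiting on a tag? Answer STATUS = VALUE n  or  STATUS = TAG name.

STATUS = TAG Add3

cycle 1: issue ADD r1<-Add1 // r0:2,r1:Add1,r2:9,r3:3,r4:6
cycle 2: issue ADD r2<-Add2 // r0:2,r1:Add1,r2:Add2,r3:3,r4:6
cycle 3: CDB Add1=9; issue SUB r0<-Add1 // r0:Add1,r1:9,r2:Add2,r3:3,r4:6
cycle 4: CDB Add2=5; issue ADD r2<-Add2 // r0:Add1,r1:9,r2:Add2,r3:3,r4:6
cycle 5: issue ADD r2<-Add3 // r0:Add1,r1:9,r2:Add3,r3:3,r4:6
cycle 6: CDB Add1=-3; issue SUB r1<-Add1 // r0:-3,r1:Add1,r2:Add3,r3:3,r4:6
cycle 7: CDB Add2=9; issue SUB r1<-Add2 // r0:-3,r1:Add2,r2:Add3,r3:3,r4:6
cycle 8: CDB Add1=9; issue ADD r2<-Add1 // r0:-3,r1:Add2,r2:Add1,r3:3,r4:6
cycle 9: CDB Add3=12; issue ADD r1<-Add3 // r0:-3,r1:Add3,r2:Add1,r3:3,r4:6
cycle 10: CDB Add1=0; issue ADD r2<-Add1 // r0:-3,r1:Add3,r2:Add1,r3:3,r4:6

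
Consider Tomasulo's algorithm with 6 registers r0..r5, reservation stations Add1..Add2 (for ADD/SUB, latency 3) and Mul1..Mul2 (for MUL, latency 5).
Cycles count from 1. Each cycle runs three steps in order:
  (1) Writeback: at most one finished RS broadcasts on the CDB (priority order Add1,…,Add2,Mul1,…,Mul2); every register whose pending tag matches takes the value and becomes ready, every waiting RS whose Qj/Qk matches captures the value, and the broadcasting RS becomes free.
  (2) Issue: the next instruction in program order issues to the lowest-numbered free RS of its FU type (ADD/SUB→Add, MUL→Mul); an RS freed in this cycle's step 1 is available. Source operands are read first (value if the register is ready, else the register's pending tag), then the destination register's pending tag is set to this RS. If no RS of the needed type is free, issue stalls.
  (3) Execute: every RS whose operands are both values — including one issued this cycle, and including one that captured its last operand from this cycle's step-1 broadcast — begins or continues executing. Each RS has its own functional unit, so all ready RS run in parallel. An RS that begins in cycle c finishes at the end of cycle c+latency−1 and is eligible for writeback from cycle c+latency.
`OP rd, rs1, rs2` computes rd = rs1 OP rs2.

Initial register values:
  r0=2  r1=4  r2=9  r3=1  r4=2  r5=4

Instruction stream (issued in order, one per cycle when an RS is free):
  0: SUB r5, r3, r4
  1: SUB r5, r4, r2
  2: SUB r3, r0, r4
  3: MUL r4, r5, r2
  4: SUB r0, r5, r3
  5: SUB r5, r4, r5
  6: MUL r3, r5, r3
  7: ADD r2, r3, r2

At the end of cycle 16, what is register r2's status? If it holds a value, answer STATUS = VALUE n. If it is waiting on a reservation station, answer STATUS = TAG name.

  c1: issue SUB r5<-Add1  regs: r0:2,r1:4,r2:9,r3:1,r4:2,r5:Add1
  c2: issue SUB r5<-Add2  regs: r0:2,r1:4,r2:9,r3:1,r4:2,r5:Add2
  c3: stall  regs: r0:2,r1:4,r2:9,r3:1,r4:2,r5:Add2
  c4: CDB Add1=-1; issue SUB r3<-Add1  regs: r0:2,r1:4,r2:9,r3:Add1,r4:2,r5:Add2
  c5: CDB Add2=-7; issue MUL r4<-Mul1  regs: r0:2,r1:4,r2:9,r3:Add1,r4:Mul1,r5:-7
  c6: issue SUB r0<-Add2  regs: r0:Add2,r1:4,r2:9,r3:Add1,r4:Mul1,r5:-7
  c7: CDB Add1=0; issue SUB r5<-Add1  regs: r0:Add2,r1:4,r2:9,r3:0,r4:Mul1,r5:Add1
  c8: issue MUL r3<-Mul2  regs: r0:Add2,r1:4,r2:9,r3:Mul2,r4:Mul1,r5:Add1
  c9: stall  regs: r0:Add2,r1:4,r2:9,r3:Mul2,r4:Mul1,r5:Add1
  c10: CDB Add2=-7; issue ADD r2<-Add2  regs: r0:-7,r1:4,r2:Add2,r3:Mul2,r4:Mul1,r5:Add1
  c11: CDB Mul1=-63  regs: r0:-7,r1:4,r2:Add2,r3:Mul2,r4:-63,r5:Add1
  c12: -  regs: r0:-7,r1:4,r2:Add2,r3:Mul2,r4:-63,r5:Add1
  c13: -  regs: r0:-7,r1:4,r2:Add2,r3:Mul2,r4:-63,r5:Add1
  c14: CDB Add1=-56  regs: r0:-7,r1:4,r2:Add2,r3:Mul2,r4:-63,r5:-56
  c15: -  regs: r0:-7,r1:4,r2:Add2,r3:Mul2,r4:-63,r5:-56
  c16: -  regs: r0:-7,r1:4,r2:Add2,r3:Mul2,r4:-63,r5:-56

STATUS = TAG Add2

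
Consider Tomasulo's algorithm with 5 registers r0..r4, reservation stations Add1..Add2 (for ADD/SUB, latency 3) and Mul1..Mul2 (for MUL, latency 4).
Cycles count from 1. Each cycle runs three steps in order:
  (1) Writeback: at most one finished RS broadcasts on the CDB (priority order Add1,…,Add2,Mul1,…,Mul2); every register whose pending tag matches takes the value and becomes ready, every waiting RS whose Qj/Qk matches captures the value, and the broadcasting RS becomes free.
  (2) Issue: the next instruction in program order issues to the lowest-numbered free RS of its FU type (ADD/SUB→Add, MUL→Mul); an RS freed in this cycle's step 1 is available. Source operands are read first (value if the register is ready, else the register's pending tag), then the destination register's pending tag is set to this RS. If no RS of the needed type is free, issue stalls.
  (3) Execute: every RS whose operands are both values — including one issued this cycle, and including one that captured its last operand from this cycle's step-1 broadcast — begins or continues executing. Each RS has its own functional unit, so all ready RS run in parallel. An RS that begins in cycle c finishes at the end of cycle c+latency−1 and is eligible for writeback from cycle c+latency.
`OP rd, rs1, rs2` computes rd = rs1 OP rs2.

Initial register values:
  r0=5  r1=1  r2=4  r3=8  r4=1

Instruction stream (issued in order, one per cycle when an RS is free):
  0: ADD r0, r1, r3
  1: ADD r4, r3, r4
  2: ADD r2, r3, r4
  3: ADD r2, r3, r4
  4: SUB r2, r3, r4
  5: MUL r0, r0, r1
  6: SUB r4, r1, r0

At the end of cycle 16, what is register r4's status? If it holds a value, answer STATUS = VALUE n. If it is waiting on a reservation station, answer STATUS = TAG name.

STATUS = VALUE -8

  c1: issue ADD r0<-Add1  regs: r0:Add1,r1:1,r2:4,r3:8,r4:1
  c2: issue ADD r4<-Add2  regs: r0:Add1,r1:1,r2:4,r3:8,r4:Add2
  c3: stall  regs: r0:Add1,r1:1,r2:4,r3:8,r4:Add2
  c4: CDB Add1=9; issue ADD r2<-Add1  regs: r0:9,r1:1,r2:Add1,r3:8,r4:Add2
  c5: CDB Add2=9; issue ADD r2<-Add2  regs: r0:9,r1:1,r2:Add2,r3:8,r4:9
  c6: stall  regs: r0:9,r1:1,r2:Add2,r3:8,r4:9
  c7: stall  regs: r0:9,r1:1,r2:Add2,r3:8,r4:9
  c8: CDB Add1=17; issue SUB r2<-Add1  regs: r0:9,r1:1,r2:Add1,r3:8,r4:9
  c9: CDB Add2=17; issue MUL r0<-Mul1  regs: r0:Mul1,r1:1,r2:Add1,r3:8,r4:9
  c10: issue SUB r4<-Add2  regs: r0:Mul1,r1:1,r2:Add1,r3:8,r4:Add2
  c11: CDB Add1=-1  regs: r0:Mul1,r1:1,r2:-1,r3:8,r4:Add2
  c12: -  regs: r0:Mul1,r1:1,r2:-1,r3:8,r4:Add2
  c13: CDB Mul1=9  regs: r0:9,r1:1,r2:-1,r3:8,r4:Add2
  c14: -  regs: r0:9,r1:1,r2:-1,r3:8,r4:Add2
  c15: -  regs: r0:9,r1:1,r2:-1,r3:8,r4:Add2
  c16: CDB Add2=-8  regs: r0:9,r1:1,r2:-1,r3:8,r4:-8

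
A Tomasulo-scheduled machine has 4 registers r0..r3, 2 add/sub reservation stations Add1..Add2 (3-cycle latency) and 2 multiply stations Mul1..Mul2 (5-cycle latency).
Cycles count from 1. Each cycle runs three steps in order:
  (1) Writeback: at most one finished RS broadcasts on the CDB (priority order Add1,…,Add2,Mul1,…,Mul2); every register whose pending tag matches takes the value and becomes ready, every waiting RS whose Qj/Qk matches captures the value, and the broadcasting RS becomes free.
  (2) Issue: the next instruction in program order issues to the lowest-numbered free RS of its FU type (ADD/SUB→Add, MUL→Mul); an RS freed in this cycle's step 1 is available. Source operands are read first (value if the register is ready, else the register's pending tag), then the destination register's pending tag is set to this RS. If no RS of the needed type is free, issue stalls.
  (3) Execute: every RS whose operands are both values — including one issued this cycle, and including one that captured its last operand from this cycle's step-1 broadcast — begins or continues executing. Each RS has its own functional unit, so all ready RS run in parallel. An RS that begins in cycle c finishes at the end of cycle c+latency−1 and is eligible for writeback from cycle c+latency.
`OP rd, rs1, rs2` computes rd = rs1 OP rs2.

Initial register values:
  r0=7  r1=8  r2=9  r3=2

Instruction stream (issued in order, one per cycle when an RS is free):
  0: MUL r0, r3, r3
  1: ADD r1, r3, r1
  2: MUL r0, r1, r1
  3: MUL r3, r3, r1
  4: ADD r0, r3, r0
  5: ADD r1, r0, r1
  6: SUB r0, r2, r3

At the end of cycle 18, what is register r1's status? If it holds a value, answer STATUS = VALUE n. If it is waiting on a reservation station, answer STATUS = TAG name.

  c1: issue MUL r0<-Mul1  regs: r0:Mul1,r1:8,r2:9,r3:2
  c2: issue ADD r1<-Add1  regs: r0:Mul1,r1:Add1,r2:9,r3:2
  c3: issue MUL r0<-Mul2  regs: r0:Mul2,r1:Add1,r2:9,r3:2
  c4: stall  regs: r0:Mul2,r1:Add1,r2:9,r3:2
  c5: CDB Add1=10; stall  regs: r0:Mul2,r1:10,r2:9,r3:2
  c6: CDB Mul1=4; issue MUL r3<-Mul1  regs: r0:Mul2,r1:10,r2:9,r3:Mul1
  c7: issue ADD r0<-Add1  regs: r0:Add1,r1:10,r2:9,r3:Mul1
  c8: issue ADD r1<-Add2  regs: r0:Add1,r1:Add2,r2:9,r3:Mul1
  c9: stall  regs: r0:Add1,r1:Add2,r2:9,r3:Mul1
  c10: CDB Mul2=100; stall  regs: r0:Add1,r1:Add2,r2:9,r3:Mul1
  c11: CDB Mul1=20; stall  regs: r0:Add1,r1:Add2,r2:9,r3:20
  c12: stall  regs: r0:Add1,r1:Add2,r2:9,r3:20
  c13: stall  regs: r0:Add1,r1:Add2,r2:9,r3:20
  c14: CDB Add1=120; issue SUB r0<-Add1  regs: r0:Add1,r1:Add2,r2:9,r3:20
  c15: -  regs: r0:Add1,r1:Add2,r2:9,r3:20
  c16: -  regs: r0:Add1,r1:Add2,r2:9,r3:20
  c17: CDB Add1=-11  regs: r0:-11,r1:Add2,r2:9,r3:20
  c18: CDB Add2=130  regs: r0:-11,r1:130,r2:9,r3:20

STATUS = VALUE 130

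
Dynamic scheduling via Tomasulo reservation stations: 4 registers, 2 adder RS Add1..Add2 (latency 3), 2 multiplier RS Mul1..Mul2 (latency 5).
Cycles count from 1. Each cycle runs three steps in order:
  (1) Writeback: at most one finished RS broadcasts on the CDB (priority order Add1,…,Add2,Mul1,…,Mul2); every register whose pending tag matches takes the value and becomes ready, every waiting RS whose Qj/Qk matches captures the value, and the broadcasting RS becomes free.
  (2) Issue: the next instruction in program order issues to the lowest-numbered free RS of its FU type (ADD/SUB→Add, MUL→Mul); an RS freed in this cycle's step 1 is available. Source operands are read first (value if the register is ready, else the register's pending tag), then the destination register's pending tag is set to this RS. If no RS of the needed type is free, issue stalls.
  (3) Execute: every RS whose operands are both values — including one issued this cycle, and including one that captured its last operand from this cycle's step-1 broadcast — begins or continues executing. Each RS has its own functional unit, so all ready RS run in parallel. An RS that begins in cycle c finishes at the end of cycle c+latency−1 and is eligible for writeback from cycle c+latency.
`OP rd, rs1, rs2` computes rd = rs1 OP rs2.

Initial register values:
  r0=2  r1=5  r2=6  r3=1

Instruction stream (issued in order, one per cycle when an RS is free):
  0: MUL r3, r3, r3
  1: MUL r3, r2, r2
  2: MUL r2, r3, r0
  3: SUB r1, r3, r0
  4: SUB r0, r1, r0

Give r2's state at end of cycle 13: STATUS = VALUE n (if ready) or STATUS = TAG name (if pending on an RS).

c1: issue MUL r3<-Mul1 | r0:2,r1:5,r2:6,r3:Mul1
c2: issue MUL r3<-Mul2 | r0:2,r1:5,r2:6,r3:Mul2
c3: stall | r0:2,r1:5,r2:6,r3:Mul2
c4: stall | r0:2,r1:5,r2:6,r3:Mul2
c5: stall | r0:2,r1:5,r2:6,r3:Mul2
c6: CDB Mul1=1; issue MUL r2<-Mul1 | r0:2,r1:5,r2:Mul1,r3:Mul2
c7: CDB Mul2=36; issue SUB r1<-Add1 | r0:2,r1:Add1,r2:Mul1,r3:36
c8: issue SUB r0<-Add2 | r0:Add2,r1:Add1,r2:Mul1,r3:36
c9: - | r0:Add2,r1:Add1,r2:Mul1,r3:36
c10: CDB Add1=34 | r0:Add2,r1:34,r2:Mul1,r3:36
c11: - | r0:Add2,r1:34,r2:Mul1,r3:36
c12: CDB Mul1=72 | r0:Add2,r1:34,r2:72,r3:36
c13: CDB Add2=32 | r0:32,r1:34,r2:72,r3:36

STATUS = VALUE 72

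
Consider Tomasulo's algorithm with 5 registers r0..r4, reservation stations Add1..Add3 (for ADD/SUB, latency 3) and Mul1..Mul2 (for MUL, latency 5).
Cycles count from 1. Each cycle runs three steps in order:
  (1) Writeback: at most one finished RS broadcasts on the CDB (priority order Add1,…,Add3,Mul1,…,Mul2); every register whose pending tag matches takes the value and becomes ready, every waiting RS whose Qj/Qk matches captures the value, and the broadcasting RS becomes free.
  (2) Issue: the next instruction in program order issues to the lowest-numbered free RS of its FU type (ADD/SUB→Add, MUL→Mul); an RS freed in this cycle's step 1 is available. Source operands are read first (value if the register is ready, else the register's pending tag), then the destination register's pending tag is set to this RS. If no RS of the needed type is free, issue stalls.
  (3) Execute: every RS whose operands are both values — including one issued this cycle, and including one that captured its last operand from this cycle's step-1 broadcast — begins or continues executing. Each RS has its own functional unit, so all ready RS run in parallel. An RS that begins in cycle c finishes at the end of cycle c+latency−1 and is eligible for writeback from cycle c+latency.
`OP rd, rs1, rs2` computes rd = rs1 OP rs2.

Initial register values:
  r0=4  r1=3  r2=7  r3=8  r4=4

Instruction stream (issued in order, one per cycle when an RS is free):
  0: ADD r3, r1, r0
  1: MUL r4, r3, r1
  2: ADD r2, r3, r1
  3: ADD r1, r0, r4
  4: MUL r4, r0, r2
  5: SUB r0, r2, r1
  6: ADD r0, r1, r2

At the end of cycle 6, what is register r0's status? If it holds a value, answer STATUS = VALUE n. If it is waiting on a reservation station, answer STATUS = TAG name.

STATUS = TAG Add3

c1: issue ADD r3<-Add1 | r0:4,r1:3,r2:7,r3:Add1,r4:4
c2: issue MUL r4<-Mul1 | r0:4,r1:3,r2:7,r3:Add1,r4:Mul1
c3: issue ADD r2<-Add2 | r0:4,r1:3,r2:Add2,r3:Add1,r4:Mul1
c4: CDB Add1=7; issue ADD r1<-Add1 | r0:4,r1:Add1,r2:Add2,r3:7,r4:Mul1
c5: issue MUL r4<-Mul2 | r0:4,r1:Add1,r2:Add2,r3:7,r4:Mul2
c6: issue SUB r0<-Add3 | r0:Add3,r1:Add1,r2:Add2,r3:7,r4:Mul2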